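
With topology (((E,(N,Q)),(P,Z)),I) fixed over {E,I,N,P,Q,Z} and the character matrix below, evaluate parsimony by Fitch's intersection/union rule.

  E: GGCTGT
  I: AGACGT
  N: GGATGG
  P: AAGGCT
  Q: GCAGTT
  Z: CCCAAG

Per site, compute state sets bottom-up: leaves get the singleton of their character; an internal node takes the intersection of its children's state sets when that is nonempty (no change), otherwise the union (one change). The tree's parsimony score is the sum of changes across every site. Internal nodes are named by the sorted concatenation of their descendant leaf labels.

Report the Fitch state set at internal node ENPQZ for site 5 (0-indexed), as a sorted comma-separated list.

T

[col 0] NQ: children N:{G}, Q:{G} ∩→ {G}; cost 0
[col 0] ENQ: children E:{G}, NQ:{G} ∩→ {G}; cost 0
[col 0] PZ: children P:{A}, Z:{C} ∪→ {A,C}; cost 1
[col 0] ENPQZ: children ENQ:{G}, PZ:{A,C} ∪→ {A,C,G}; cost 1
[col 0] EINPQZ: children ENPQZ:{A,C,G}, I:{A} ∩→ {A}; cost 0
[col 1] NQ: children N:{G}, Q:{C} ∪→ {C,G}; cost 1
[col 1] ENQ: children E:{G}, NQ:{C,G} ∩→ {G}; cost 0
[col 1] PZ: children P:{A}, Z:{C} ∪→ {A,C}; cost 1
[col 1] ENPQZ: children ENQ:{G}, PZ:{A,C} ∪→ {A,C,G}; cost 1
[col 1] EINPQZ: children ENPQZ:{A,C,G}, I:{G} ∩→ {G}; cost 0
[col 2] NQ: children N:{A}, Q:{A} ∩→ {A}; cost 0
[col 2] ENQ: children E:{C}, NQ:{A} ∪→ {A,C}; cost 1
[col 2] PZ: children P:{G}, Z:{C} ∪→ {C,G}; cost 1
[col 2] ENPQZ: children ENQ:{A,C}, PZ:{C,G} ∩→ {C}; cost 0
[col 2] EINPQZ: children ENPQZ:{C}, I:{A} ∪→ {A,C}; cost 1
[col 3] NQ: children N:{T}, Q:{G} ∪→ {G,T}; cost 1
[col 3] ENQ: children E:{T}, NQ:{G,T} ∩→ {T}; cost 0
[col 3] PZ: children P:{G}, Z:{A} ∪→ {A,G}; cost 1
[col 3] ENPQZ: children ENQ:{T}, PZ:{A,G} ∪→ {A,G,T}; cost 1
[col 3] EINPQZ: children ENPQZ:{A,G,T}, I:{C} ∪→ {A,C,G,T}; cost 1
[col 4] NQ: children N:{G}, Q:{T} ∪→ {G,T}; cost 1
[col 4] ENQ: children E:{G}, NQ:{G,T} ∩→ {G}; cost 0
[col 4] PZ: children P:{C}, Z:{A} ∪→ {A,C}; cost 1
[col 4] ENPQZ: children ENQ:{G}, PZ:{A,C} ∪→ {A,C,G}; cost 1
[col 4] EINPQZ: children ENPQZ:{A,C,G}, I:{G} ∩→ {G}; cost 0
[col 5] NQ: children N:{G}, Q:{T} ∪→ {G,T}; cost 1
[col 5] ENQ: children E:{T}, NQ:{G,T} ∩→ {T}; cost 0
[col 5] PZ: children P:{T}, Z:{G} ∪→ {G,T}; cost 1
[col 5] ENPQZ: children ENQ:{T}, PZ:{G,T} ∩→ {T}; cost 0
[col 5] EINPQZ: children ENPQZ:{T}, I:{T} ∩→ {T}; cost 0
per-site changes: [2, 3, 3, 4, 3, 2]; total = 17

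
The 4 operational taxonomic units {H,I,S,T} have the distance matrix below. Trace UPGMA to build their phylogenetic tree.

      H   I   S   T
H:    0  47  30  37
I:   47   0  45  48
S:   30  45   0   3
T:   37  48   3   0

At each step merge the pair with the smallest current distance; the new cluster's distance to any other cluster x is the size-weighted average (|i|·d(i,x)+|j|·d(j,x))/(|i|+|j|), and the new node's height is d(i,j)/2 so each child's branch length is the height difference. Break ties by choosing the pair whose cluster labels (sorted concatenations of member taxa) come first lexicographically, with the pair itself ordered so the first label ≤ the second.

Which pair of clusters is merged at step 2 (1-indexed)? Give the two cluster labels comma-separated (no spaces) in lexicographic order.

iteration 1: select S,T (d=3); attach at lengths (3/2, 3/2); label the merged cluster ST
  updated: d(H,ST)=67/2, d(I,ST)=93/2
iteration 2: select H,ST (d=67/2); attach at lengths (67/4, 61/4); label the merged cluster HST
  updated: d(HST,I)=140/3
iteration 3: select HST,I (d=140/3); attach at lengths (79/12, 70/3); label the merged cluster HIST
final tree: ((H:67/4,(S:3/2,T:3/2):61/4):79/12,I:70/3)
total length: 779/12

H,ST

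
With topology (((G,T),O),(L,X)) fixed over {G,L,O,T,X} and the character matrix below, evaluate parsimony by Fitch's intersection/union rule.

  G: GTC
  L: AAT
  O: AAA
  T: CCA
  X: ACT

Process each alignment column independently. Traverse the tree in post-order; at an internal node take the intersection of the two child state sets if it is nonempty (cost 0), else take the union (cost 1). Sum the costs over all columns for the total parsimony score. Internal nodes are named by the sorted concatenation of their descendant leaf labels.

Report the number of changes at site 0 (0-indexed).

[col 0] GT: children G:{G}, T:{C} ∪→ {C,G}; cost 1
[col 0] GOT: children GT:{C,G}, O:{A} ∪→ {A,C,G}; cost 1
[col 0] LX: children L:{A}, X:{A} ∩→ {A}; cost 0
[col 0] GLOTX: children GOT:{A,C,G}, LX:{A} ∩→ {A}; cost 0
[col 1] GT: children G:{T}, T:{C} ∪→ {C,T}; cost 1
[col 1] GOT: children GT:{C,T}, O:{A} ∪→ {A,C,T}; cost 1
[col 1] LX: children L:{A}, X:{C} ∪→ {A,C}; cost 1
[col 1] GLOTX: children GOT:{A,C,T}, LX:{A,C} ∩→ {A,C}; cost 0
[col 2] GT: children G:{C}, T:{A} ∪→ {A,C}; cost 1
[col 2] GOT: children GT:{A,C}, O:{A} ∩→ {A}; cost 0
[col 2] LX: children L:{T}, X:{T} ∩→ {T}; cost 0
[col 2] GLOTX: children GOT:{A}, LX:{T} ∪→ {A,T}; cost 1
per-site changes: [2, 3, 2]; total = 7

2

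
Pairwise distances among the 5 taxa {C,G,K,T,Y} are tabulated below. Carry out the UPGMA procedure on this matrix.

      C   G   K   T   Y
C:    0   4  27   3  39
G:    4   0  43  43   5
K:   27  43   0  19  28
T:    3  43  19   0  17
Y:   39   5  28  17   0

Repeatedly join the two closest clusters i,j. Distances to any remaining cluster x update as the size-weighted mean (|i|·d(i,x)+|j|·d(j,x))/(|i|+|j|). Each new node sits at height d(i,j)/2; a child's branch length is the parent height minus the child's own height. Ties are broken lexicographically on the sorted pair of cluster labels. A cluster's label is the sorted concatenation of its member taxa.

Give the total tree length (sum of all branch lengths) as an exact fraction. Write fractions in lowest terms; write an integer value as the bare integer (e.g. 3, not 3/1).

iteration 1: select C,T (d=3); attach at lengths (3/2, 3/2); label the merged cluster CT
  updated: d(CT,G)=47/2, d(CT,K)=23, d(CT,Y)=28
iteration 2: select G,Y (d=5); attach at lengths (5/2, 5/2); label the merged cluster GY
  updated: d(CT,GY)=103/4, d(GY,K)=71/2
iteration 3: select CT,K (d=23); attach at lengths (10, 23/2); label the merged cluster CKT
  updated: d(CKT,GY)=29
iteration 4: select CKT,GY (d=29); attach at lengths (3, 12); label the merged cluster CGKTY
final tree: (((C:3/2,T:3/2):10,K:23/2):3,(G:5/2,Y:5/2):12)
total length: 89/2

89/2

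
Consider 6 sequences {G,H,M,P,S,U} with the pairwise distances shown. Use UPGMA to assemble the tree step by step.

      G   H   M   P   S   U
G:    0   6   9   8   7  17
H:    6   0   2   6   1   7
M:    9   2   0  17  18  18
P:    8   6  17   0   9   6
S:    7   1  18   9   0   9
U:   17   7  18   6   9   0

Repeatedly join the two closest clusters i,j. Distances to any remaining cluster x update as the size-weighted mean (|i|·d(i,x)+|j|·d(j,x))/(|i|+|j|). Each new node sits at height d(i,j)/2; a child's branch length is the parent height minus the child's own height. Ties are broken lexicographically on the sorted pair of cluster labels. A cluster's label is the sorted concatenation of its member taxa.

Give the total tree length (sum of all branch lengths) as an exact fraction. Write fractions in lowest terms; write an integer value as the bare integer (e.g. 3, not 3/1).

1453/60

1. join H+S (d=1) ⇒ HS; edges |H|=1/2, |S|=1/2
  updated: d(G,HS)=13/2, d(HS,M)=10, d(HS,P)=15/2, d(HS,U)=8
2. join P+U (d=6) ⇒ PU; edges |P|=3, |U|=3
  updated: d(G,PU)=25/2, d(HS,PU)=31/4, d(M,PU)=35/2
3. join G+HS (d=13/2) ⇒ GHS; edges |G|=13/4, |HS|=11/4
  updated: d(GHS,M)=29/3, d(GHS,PU)=28/3
4. join GHS+PU (d=28/3) ⇒ GHPSU; edges |GHS|=17/12, |PU|=5/3
  updated: d(GHPSU,M)=64/5
5. join GHPSU+M (d=64/5) ⇒ GHMPSU; edges |GHPSU|=26/15, |M|=32/5
final tree: (((G:13/4,(H:1/2,S:1/2):11/4):17/12,(P:3,U:3):5/3):26/15,M:32/5)
total length: 1453/60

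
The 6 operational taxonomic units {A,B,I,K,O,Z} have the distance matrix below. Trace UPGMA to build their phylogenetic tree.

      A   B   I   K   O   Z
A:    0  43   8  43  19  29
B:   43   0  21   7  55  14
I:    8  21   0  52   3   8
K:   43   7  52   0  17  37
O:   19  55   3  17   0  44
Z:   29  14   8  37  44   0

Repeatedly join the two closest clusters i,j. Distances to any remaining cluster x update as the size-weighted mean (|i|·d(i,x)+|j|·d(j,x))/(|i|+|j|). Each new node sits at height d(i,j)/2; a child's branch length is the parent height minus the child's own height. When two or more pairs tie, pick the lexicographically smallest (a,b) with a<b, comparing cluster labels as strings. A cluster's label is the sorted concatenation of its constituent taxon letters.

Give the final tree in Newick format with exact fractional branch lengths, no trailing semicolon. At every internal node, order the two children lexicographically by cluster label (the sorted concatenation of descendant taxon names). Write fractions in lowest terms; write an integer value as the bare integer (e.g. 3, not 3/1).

((A:27/4,(I:3/2,O:3/2):21/4):127/12,((B:7/2,K:7/2):37/4,Z:51/4):55/12)

step 1: merge (I,O) at d=3; branch lengths I→3/2, O→3/2; new cluster IO
  updated: d(A,IO)=27/2, d(B,IO)=38, d(IO,K)=69/2, d(IO,Z)=26
step 2: merge (B,K) at d=7; branch lengths B→7/2, K→7/2; new cluster BK
  updated: d(A,BK)=43, d(BK,IO)=145/4, d(BK,Z)=51/2
step 3: merge (A,IO) at d=27/2; branch lengths A→27/4, IO→21/4; new cluster AIO
  updated: d(AIO,BK)=77/2, d(AIO,Z)=27
step 4: merge (BK,Z) at d=51/2; branch lengths BK→37/4, Z→51/4; new cluster BKZ
  updated: d(AIO,BKZ)=104/3
step 5: merge (AIO,BKZ) at d=104/3; branch lengths AIO→127/12, BKZ→55/12; new cluster ABIKOZ
final tree: ((A:27/4,(I:3/2,O:3/2):21/4):127/12,((B:7/2,K:7/2):37/4,Z:51/4):55/12)
total length: 355/6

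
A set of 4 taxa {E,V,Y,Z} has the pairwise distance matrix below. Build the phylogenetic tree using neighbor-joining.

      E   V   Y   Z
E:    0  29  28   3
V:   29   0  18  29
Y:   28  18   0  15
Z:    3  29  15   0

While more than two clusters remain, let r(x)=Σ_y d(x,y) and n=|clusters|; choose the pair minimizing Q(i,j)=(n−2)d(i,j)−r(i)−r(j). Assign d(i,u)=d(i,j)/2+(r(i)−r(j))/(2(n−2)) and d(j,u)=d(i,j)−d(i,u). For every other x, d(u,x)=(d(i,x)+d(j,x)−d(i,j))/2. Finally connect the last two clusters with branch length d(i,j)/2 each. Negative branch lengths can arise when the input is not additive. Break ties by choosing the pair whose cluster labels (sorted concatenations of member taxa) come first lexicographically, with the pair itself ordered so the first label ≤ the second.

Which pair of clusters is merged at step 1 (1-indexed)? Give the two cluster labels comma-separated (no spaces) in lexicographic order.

E,Z

1. join E+Z (d=3, Q=-101) ⇒ EZ; edges |E|=19/4, |Z|=-7/4
  updated: d(EZ,V)=55/2, d(EZ,Y)=20
2. join EZ+V (d=55/2, Q=-131/2) ⇒ EVZ; edges |EZ|=59/4, |V|=51/4
  updated: d(EVZ,Y)=21/4
3. join EVZ+Y (d=21/4) ⇒ EVYZ; edges |EVZ|=21/8, |Y|=21/8
final tree: (((E:19/4,Z:-7/4):59/4,V:51/4):21/8,Y:21/8)
total length: 143/4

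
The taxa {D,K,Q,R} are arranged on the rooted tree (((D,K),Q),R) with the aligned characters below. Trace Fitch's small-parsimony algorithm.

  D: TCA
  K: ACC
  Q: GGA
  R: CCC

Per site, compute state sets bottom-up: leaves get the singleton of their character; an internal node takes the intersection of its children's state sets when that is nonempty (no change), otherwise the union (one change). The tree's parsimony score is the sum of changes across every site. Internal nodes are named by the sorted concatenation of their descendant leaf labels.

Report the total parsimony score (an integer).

site 0, node DK: D={T} ∪ K={A} → {A,T} (+1)
site 0, node DKQ: DK={A,T} ∪ Q={G} → {A,G,T} (+1)
site 0, node DKQR: DKQ={A,G,T} ∪ R={C} → {A,C,G,T} (+1)
site 1, node DK: D={C} ∩ K={C} → {C} (+0)
site 1, node DKQ: DK={C} ∪ Q={G} → {C,G} (+1)
site 1, node DKQR: DKQ={C,G} ∩ R={C} → {C} (+0)
site 2, node DK: D={A} ∪ K={C} → {A,C} (+1)
site 2, node DKQ: DK={A,C} ∩ Q={A} → {A} (+0)
site 2, node DKQR: DKQ={A} ∪ R={C} → {A,C} (+1)
per-site changes: [3, 1, 2]; total = 6

6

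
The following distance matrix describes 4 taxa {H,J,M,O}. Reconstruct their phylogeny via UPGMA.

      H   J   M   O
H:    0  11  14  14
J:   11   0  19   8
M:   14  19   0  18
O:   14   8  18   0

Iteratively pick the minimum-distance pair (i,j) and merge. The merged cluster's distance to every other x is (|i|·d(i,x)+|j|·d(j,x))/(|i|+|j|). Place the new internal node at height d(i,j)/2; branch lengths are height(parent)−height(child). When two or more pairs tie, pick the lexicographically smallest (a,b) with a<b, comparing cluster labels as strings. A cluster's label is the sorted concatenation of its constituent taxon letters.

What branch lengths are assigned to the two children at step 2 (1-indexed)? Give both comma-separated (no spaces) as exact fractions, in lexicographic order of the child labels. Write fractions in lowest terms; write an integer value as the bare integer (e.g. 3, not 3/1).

25/4,9/4

1. join J+O (d=8) ⇒ JO; edges |J|=4, |O|=4
  updated: d(H,JO)=25/2, d(JO,M)=37/2
2. join H+JO (d=25/2) ⇒ HJO; edges |H|=25/4, |JO|=9/4
  updated: d(HJO,M)=17
3. join HJO+M (d=17) ⇒ HJMO; edges |HJO|=9/4, |M|=17/2
final tree: ((H:25/4,(J:4,O:4):9/4):9/4,M:17/2)
total length: 109/4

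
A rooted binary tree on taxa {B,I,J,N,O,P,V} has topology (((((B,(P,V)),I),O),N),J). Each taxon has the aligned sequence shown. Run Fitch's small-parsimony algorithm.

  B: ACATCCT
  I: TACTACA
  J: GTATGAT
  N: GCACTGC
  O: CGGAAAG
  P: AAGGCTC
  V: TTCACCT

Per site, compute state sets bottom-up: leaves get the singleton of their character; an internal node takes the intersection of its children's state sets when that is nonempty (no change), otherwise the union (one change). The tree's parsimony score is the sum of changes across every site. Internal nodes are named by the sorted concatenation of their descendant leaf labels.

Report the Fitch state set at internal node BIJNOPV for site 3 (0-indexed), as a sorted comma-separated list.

PV@0: {A} ∪ {T} = {A,T} (union, +1)
BPV@0: {A} ∩ {A,T} = {A} (intersection, +0)
BIPV@0: {A} ∪ {T} = {A,T} (union, +1)
BIOPV@0: {A,T} ∪ {C} = {A,C,T} (union, +1)
BINOPV@0: {A,C,T} ∪ {G} = {A,C,G,T} (union, +1)
BIJNOPV@0: {A,C,G,T} ∩ {G} = {G} (intersection, +0)
PV@1: {A} ∪ {T} = {A,T} (union, +1)
BPV@1: {C} ∪ {A,T} = {A,C,T} (union, +1)
BIPV@1: {A,C,T} ∩ {A} = {A} (intersection, +0)
BIOPV@1: {A} ∪ {G} = {A,G} (union, +1)
BINOPV@1: {A,G} ∪ {C} = {A,C,G} (union, +1)
BIJNOPV@1: {A,C,G} ∪ {T} = {A,C,G,T} (union, +1)
PV@2: {G} ∪ {C} = {C,G} (union, +1)
BPV@2: {A} ∪ {C,G} = {A,C,G} (union, +1)
BIPV@2: {A,C,G} ∩ {C} = {C} (intersection, +0)
BIOPV@2: {C} ∪ {G} = {C,G} (union, +1)
BINOPV@2: {C,G} ∪ {A} = {A,C,G} (union, +1)
BIJNOPV@2: {A,C,G} ∩ {A} = {A} (intersection, +0)
PV@3: {G} ∪ {A} = {A,G} (union, +1)
BPV@3: {T} ∪ {A,G} = {A,G,T} (union, +1)
BIPV@3: {A,G,T} ∩ {T} = {T} (intersection, +0)
BIOPV@3: {T} ∪ {A} = {A,T} (union, +1)
BINOPV@3: {A,T} ∪ {C} = {A,C,T} (union, +1)
BIJNOPV@3: {A,C,T} ∩ {T} = {T} (intersection, +0)
PV@4: {C} ∩ {C} = {C} (intersection, +0)
BPV@4: {C} ∩ {C} = {C} (intersection, +0)
BIPV@4: {C} ∪ {A} = {A,C} (union, +1)
BIOPV@4: {A,C} ∩ {A} = {A} (intersection, +0)
BINOPV@4: {A} ∪ {T} = {A,T} (union, +1)
BIJNOPV@4: {A,T} ∪ {G} = {A,G,T} (union, +1)
PV@5: {T} ∪ {C} = {C,T} (union, +1)
BPV@5: {C} ∩ {C,T} = {C} (intersection, +0)
BIPV@5: {C} ∩ {C} = {C} (intersection, +0)
BIOPV@5: {C} ∪ {A} = {A,C} (union, +1)
BINOPV@5: {A,C} ∪ {G} = {A,C,G} (union, +1)
BIJNOPV@5: {A,C,G} ∩ {A} = {A} (intersection, +0)
PV@6: {C} ∪ {T} = {C,T} (union, +1)
BPV@6: {T} ∩ {C,T} = {T} (intersection, +0)
BIPV@6: {T} ∪ {A} = {A,T} (union, +1)
BIOPV@6: {A,T} ∪ {G} = {A,G,T} (union, +1)
BINOPV@6: {A,G,T} ∪ {C} = {A,C,G,T} (union, +1)
BIJNOPV@6: {A,C,G,T} ∩ {T} = {T} (intersection, +0)
per-site changes: [4, 5, 4, 4, 3, 3, 4]; total = 27

T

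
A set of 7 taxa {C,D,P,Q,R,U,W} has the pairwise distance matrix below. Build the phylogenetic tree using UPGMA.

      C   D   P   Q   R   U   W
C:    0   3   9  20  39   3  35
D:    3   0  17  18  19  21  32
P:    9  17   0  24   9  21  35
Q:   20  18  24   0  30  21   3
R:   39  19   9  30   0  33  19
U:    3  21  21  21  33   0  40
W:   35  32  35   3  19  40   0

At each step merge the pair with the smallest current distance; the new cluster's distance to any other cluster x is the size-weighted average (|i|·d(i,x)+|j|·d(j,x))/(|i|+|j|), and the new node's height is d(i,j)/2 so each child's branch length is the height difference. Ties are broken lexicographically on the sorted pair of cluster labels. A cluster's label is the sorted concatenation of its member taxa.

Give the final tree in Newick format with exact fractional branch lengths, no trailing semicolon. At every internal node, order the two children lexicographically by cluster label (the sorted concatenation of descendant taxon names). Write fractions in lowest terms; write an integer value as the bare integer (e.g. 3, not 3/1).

1. join C+D (d=3) ⇒ CD; edges |C|=3/2, |D|=3/2
  updated: d(CD,P)=13, d(CD,Q)=19, d(CD,R)=29, d(CD,U)=12, d(CD,W)=67/2
2. join Q+W (d=3) ⇒ QW; edges |Q|=3/2, |W|=3/2
  updated: d(CD,QW)=105/4, d(P,QW)=59/2, d(QW,R)=49/2, d(QW,U)=61/2
3. join P+R (d=9) ⇒ PR; edges |P|=9/2, |R|=9/2
  updated: d(CD,PR)=21, d(PR,QW)=27, d(PR,U)=27
4. join CD+U (d=12) ⇒ CDU; edges |CD|=9/2, |U|=6
  updated: d(CDU,PR)=23, d(CDU,QW)=83/3
5. join CDU+PR (d=23) ⇒ CDPRU; edges |CDU|=11/2, |PR|=7
  updated: d(CDPRU,QW)=137/5
6. join CDPRU+QW (d=137/5) ⇒ CDPQRUW; edges |CDPRU|=11/5, |QW|=61/5
final tree: ((((C:3/2,D:3/2):9/2,U:6):11/2,(P:9/2,R:9/2):7):11/5,(Q:3/2,W:3/2):61/5)
total length: 262/5

((((C:3/2,D:3/2):9/2,U:6):11/2,(P:9/2,R:9/2):7):11/5,(Q:3/2,W:3/2):61/5)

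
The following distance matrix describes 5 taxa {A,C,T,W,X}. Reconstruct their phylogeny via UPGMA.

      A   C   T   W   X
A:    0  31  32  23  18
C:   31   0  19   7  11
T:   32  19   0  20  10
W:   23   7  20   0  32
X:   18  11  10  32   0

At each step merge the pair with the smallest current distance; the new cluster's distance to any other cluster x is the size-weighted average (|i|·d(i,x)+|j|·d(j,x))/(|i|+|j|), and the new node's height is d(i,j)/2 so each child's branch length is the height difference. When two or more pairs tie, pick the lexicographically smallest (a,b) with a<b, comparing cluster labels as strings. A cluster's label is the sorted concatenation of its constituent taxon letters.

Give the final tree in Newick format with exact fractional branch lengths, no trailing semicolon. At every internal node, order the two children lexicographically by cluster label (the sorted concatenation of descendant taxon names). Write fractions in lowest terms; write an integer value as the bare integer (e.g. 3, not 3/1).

(A:13,((C:7/2,W:7/2):27/4,(T:5,X:5):21/4):11/4)

iteration 1: select C,W (d=7); attach at lengths (7/2, 7/2); label the merged cluster CW
  updated: d(A,CW)=27, d(CW,T)=39/2, d(CW,X)=43/2
iteration 2: select T,X (d=10); attach at lengths (5, 5); label the merged cluster TX
  updated: d(A,TX)=25, d(CW,TX)=41/2
iteration 3: select CW,TX (d=41/2); attach at lengths (27/4, 21/4); label the merged cluster CTWX
  updated: d(A,CTWX)=26
iteration 4: select A,CTWX (d=26); attach at lengths (13, 11/4); label the merged cluster ACTWX
final tree: (A:13,((C:7/2,W:7/2):27/4,(T:5,X:5):21/4):11/4)
total length: 179/4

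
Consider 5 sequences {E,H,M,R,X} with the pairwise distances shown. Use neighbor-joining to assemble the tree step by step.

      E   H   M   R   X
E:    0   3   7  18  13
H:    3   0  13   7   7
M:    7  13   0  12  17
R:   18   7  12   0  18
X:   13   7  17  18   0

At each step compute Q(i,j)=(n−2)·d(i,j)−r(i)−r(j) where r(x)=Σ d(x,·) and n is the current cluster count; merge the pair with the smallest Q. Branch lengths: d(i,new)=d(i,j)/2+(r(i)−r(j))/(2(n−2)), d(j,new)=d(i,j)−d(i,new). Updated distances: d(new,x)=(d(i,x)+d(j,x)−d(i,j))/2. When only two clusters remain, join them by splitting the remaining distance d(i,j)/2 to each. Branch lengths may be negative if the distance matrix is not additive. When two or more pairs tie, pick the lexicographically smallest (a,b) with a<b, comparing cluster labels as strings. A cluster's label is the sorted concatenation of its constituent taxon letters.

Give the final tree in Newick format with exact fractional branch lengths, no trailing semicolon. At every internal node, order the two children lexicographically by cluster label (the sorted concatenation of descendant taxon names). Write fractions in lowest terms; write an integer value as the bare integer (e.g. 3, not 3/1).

((((E:13/6,M:29/6):7/2,R:8):1,H:-1):4,X:4)

1. join E+M (d=7, Q=-69) ⇒ EM; edges |E|=13/6, |M|=29/6
  updated: d(EM,H)=9/2, d(EM,R)=23/2, d(EM,X)=23/2
2. join EM+R (d=23/2, Q=-41) ⇒ EMR; edges |EM|=7/2, |R|=8
  updated: d(EMR,H)=0, d(EMR,X)=9
3. join EMR+H (d=0, Q=-16) ⇒ EHMR; edges |EMR|=1, |H|=-1
  updated: d(EHMR,X)=8
4. join EHMR+X (d=8) ⇒ EHMRX; edges |EHMR|=4, |X|=4
final tree: ((((E:13/6,M:29/6):7/2,R:8):1,H:-1):4,X:4)
total length: 53/2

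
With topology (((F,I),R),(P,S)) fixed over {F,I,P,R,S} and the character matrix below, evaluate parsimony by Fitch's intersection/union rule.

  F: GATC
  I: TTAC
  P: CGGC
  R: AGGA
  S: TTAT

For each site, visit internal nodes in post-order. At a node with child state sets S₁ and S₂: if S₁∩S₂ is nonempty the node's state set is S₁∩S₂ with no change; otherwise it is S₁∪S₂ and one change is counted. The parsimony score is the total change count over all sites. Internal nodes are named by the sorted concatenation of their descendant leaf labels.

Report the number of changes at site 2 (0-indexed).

FI@0: {G} ∪ {T} = {G,T} (union, +1)
FIR@0: {G,T} ∪ {A} = {A,G,T} (union, +1)
PS@0: {C} ∪ {T} = {C,T} (union, +1)
FIPRS@0: {A,G,T} ∩ {C,T} = {T} (intersection, +0)
FI@1: {A} ∪ {T} = {A,T} (union, +1)
FIR@1: {A,T} ∪ {G} = {A,G,T} (union, +1)
PS@1: {G} ∪ {T} = {G,T} (union, +1)
FIPRS@1: {A,G,T} ∩ {G,T} = {G,T} (intersection, +0)
FI@2: {T} ∪ {A} = {A,T} (union, +1)
FIR@2: {A,T} ∪ {G} = {A,G,T} (union, +1)
PS@2: {G} ∪ {A} = {A,G} (union, +1)
FIPRS@2: {A,G,T} ∩ {A,G} = {A,G} (intersection, +0)
FI@3: {C} ∩ {C} = {C} (intersection, +0)
FIR@3: {C} ∪ {A} = {A,C} (union, +1)
PS@3: {C} ∪ {T} = {C,T} (union, +1)
FIPRS@3: {A,C} ∩ {C,T} = {C} (intersection, +0)
per-site changes: [3, 3, 3, 2]; total = 11

3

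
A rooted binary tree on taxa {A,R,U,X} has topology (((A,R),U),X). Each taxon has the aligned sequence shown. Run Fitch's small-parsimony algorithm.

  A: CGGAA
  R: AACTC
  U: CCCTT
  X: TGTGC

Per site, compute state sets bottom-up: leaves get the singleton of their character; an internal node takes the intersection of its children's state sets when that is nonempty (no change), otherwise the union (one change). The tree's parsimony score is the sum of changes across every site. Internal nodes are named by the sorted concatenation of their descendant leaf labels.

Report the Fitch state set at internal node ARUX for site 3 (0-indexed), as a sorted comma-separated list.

[col 0] AR: children A:{C}, R:{A} ∪→ {A,C}; cost 1
[col 0] ARU: children AR:{A,C}, U:{C} ∩→ {C}; cost 0
[col 0] ARUX: children ARU:{C}, X:{T} ∪→ {C,T}; cost 1
[col 1] AR: children A:{G}, R:{A} ∪→ {A,G}; cost 1
[col 1] ARU: children AR:{A,G}, U:{C} ∪→ {A,C,G}; cost 1
[col 1] ARUX: children ARU:{A,C,G}, X:{G} ∩→ {G}; cost 0
[col 2] AR: children A:{G}, R:{C} ∪→ {C,G}; cost 1
[col 2] ARU: children AR:{C,G}, U:{C} ∩→ {C}; cost 0
[col 2] ARUX: children ARU:{C}, X:{T} ∪→ {C,T}; cost 1
[col 3] AR: children A:{A}, R:{T} ∪→ {A,T}; cost 1
[col 3] ARU: children AR:{A,T}, U:{T} ∩→ {T}; cost 0
[col 3] ARUX: children ARU:{T}, X:{G} ∪→ {G,T}; cost 1
[col 4] AR: children A:{A}, R:{C} ∪→ {A,C}; cost 1
[col 4] ARU: children AR:{A,C}, U:{T} ∪→ {A,C,T}; cost 1
[col 4] ARUX: children ARU:{A,C,T}, X:{C} ∩→ {C}; cost 0
per-site changes: [2, 2, 2, 2, 2]; total = 10

G,T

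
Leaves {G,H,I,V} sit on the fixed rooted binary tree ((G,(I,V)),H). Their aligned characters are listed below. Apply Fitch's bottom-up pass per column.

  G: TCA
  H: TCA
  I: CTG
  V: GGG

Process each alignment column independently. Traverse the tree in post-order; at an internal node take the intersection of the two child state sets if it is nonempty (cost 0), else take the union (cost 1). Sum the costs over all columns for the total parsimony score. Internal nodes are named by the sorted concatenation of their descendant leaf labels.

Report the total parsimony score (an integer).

[col 0] IV: children I:{C}, V:{G} ∪→ {C,G}; cost 1
[col 0] GIV: children G:{T}, IV:{C,G} ∪→ {C,G,T}; cost 1
[col 0] GHIV: children GIV:{C,G,T}, H:{T} ∩→ {T}; cost 0
[col 1] IV: children I:{T}, V:{G} ∪→ {G,T}; cost 1
[col 1] GIV: children G:{C}, IV:{G,T} ∪→ {C,G,T}; cost 1
[col 1] GHIV: children GIV:{C,G,T}, H:{C} ∩→ {C}; cost 0
[col 2] IV: children I:{G}, V:{G} ∩→ {G}; cost 0
[col 2] GIV: children G:{A}, IV:{G} ∪→ {A,G}; cost 1
[col 2] GHIV: children GIV:{A,G}, H:{A} ∩→ {A}; cost 0
per-site changes: [2, 2, 1]; total = 5

5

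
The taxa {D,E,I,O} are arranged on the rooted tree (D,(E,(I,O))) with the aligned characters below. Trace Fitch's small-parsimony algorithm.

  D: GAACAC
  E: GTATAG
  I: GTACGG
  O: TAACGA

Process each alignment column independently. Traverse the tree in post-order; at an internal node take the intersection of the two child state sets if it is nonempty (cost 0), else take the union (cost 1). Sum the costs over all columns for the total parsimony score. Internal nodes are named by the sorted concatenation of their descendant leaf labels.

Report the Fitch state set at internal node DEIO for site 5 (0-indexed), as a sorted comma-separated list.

C,G

site 0, node IO: I={G} ∪ O={T} → {G,T} (+1)
site 0, node EIO: E={G} ∩ IO={G,T} → {G} (+0)
site 0, node DEIO: D={G} ∩ EIO={G} → {G} (+0)
site 1, node IO: I={T} ∪ O={A} → {A,T} (+1)
site 1, node EIO: E={T} ∩ IO={A,T} → {T} (+0)
site 1, node DEIO: D={A} ∪ EIO={T} → {A,T} (+1)
site 2, node IO: I={A} ∩ O={A} → {A} (+0)
site 2, node EIO: E={A} ∩ IO={A} → {A} (+0)
site 2, node DEIO: D={A} ∩ EIO={A} → {A} (+0)
site 3, node IO: I={C} ∩ O={C} → {C} (+0)
site 3, node EIO: E={T} ∪ IO={C} → {C,T} (+1)
site 3, node DEIO: D={C} ∩ EIO={C,T} → {C} (+0)
site 4, node IO: I={G} ∩ O={G} → {G} (+0)
site 4, node EIO: E={A} ∪ IO={G} → {A,G} (+1)
site 4, node DEIO: D={A} ∩ EIO={A,G} → {A} (+0)
site 5, node IO: I={G} ∪ O={A} → {A,G} (+1)
site 5, node EIO: E={G} ∩ IO={A,G} → {G} (+0)
site 5, node DEIO: D={C} ∪ EIO={G} → {C,G} (+1)
per-site changes: [1, 2, 0, 1, 1, 2]; total = 7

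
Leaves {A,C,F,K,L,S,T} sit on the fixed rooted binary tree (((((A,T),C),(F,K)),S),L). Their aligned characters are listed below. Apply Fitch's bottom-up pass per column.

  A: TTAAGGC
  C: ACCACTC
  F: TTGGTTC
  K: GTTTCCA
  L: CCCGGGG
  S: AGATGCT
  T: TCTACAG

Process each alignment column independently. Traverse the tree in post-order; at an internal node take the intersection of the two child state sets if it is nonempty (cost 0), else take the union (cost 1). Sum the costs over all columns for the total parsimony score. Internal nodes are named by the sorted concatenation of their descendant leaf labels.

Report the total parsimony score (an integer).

AT@0: {T} ∩ {T} = {T} (intersection, +0)
ACT@0: {T} ∪ {A} = {A,T} (union, +1)
FK@0: {T} ∪ {G} = {G,T} (union, +1)
ACFKT@0: {A,T} ∩ {G,T} = {T} (intersection, +0)
ACFKST@0: {T} ∪ {A} = {A,T} (union, +1)
ACFKLST@0: {A,T} ∪ {C} = {A,C,T} (union, +1)
AT@1: {T} ∪ {C} = {C,T} (union, +1)
ACT@1: {C,T} ∩ {C} = {C} (intersection, +0)
FK@1: {T} ∩ {T} = {T} (intersection, +0)
ACFKT@1: {C} ∪ {T} = {C,T} (union, +1)
ACFKST@1: {C,T} ∪ {G} = {C,G,T} (union, +1)
ACFKLST@1: {C,G,T} ∩ {C} = {C} (intersection, +0)
AT@2: {A} ∪ {T} = {A,T} (union, +1)
ACT@2: {A,T} ∪ {C} = {A,C,T} (union, +1)
FK@2: {G} ∪ {T} = {G,T} (union, +1)
ACFKT@2: {A,C,T} ∩ {G,T} = {T} (intersection, +0)
ACFKST@2: {T} ∪ {A} = {A,T} (union, +1)
ACFKLST@2: {A,T} ∪ {C} = {A,C,T} (union, +1)
AT@3: {A} ∩ {A} = {A} (intersection, +0)
ACT@3: {A} ∩ {A} = {A} (intersection, +0)
FK@3: {G} ∪ {T} = {G,T} (union, +1)
ACFKT@3: {A} ∪ {G,T} = {A,G,T} (union, +1)
ACFKST@3: {A,G,T} ∩ {T} = {T} (intersection, +0)
ACFKLST@3: {T} ∪ {G} = {G,T} (union, +1)
AT@4: {G} ∪ {C} = {C,G} (union, +1)
ACT@4: {C,G} ∩ {C} = {C} (intersection, +0)
FK@4: {T} ∪ {C} = {C,T} (union, +1)
ACFKT@4: {C} ∩ {C,T} = {C} (intersection, +0)
ACFKST@4: {C} ∪ {G} = {C,G} (union, +1)
ACFKLST@4: {C,G} ∩ {G} = {G} (intersection, +0)
AT@5: {G} ∪ {A} = {A,G} (union, +1)
ACT@5: {A,G} ∪ {T} = {A,G,T} (union, +1)
FK@5: {T} ∪ {C} = {C,T} (union, +1)
ACFKT@5: {A,G,T} ∩ {C,T} = {T} (intersection, +0)
ACFKST@5: {T} ∪ {C} = {C,T} (union, +1)
ACFKLST@5: {C,T} ∪ {G} = {C,G,T} (union, +1)
AT@6: {C} ∪ {G} = {C,G} (union, +1)
ACT@6: {C,G} ∩ {C} = {C} (intersection, +0)
FK@6: {C} ∪ {A} = {A,C} (union, +1)
ACFKT@6: {C} ∩ {A,C} = {C} (intersection, +0)
ACFKST@6: {C} ∪ {T} = {C,T} (union, +1)
ACFKLST@6: {C,T} ∪ {G} = {C,G,T} (union, +1)
per-site changes: [4, 3, 5, 3, 3, 5, 4]; total = 27

27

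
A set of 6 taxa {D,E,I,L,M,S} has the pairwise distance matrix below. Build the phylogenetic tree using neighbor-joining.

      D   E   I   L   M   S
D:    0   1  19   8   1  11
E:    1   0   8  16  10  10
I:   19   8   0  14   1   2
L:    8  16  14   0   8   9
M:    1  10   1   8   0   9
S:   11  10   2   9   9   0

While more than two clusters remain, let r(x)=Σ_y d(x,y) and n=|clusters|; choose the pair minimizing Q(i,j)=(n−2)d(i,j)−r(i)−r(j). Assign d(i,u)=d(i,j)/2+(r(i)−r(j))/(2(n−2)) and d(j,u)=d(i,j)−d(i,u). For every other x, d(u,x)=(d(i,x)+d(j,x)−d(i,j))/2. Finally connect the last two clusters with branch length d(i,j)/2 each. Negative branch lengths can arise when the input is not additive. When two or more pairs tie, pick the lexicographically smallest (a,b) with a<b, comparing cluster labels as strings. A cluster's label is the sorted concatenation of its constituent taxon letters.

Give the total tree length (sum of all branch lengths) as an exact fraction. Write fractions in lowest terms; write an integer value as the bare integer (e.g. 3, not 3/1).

iteration 1: select D,E (d=1, Q=-81); attach at lengths (-1/8, 9/8); label the merged cluster DE
  updated: d(DE,I)=13, d(DE,L)=23/2, d(DE,M)=5, d(DE,S)=10
iteration 2: select I,S (d=2, Q=-54); attach at lengths (1, 1); label the merged cluster IS
  updated: d(DE,IS)=21/2, d(IS,L)=21/2, d(IS,M)=4
iteration 3: select DE,L (d=23/2, Q=-34); attach at lengths (5, 13/2); label the merged cluster DEL
  updated: d(DEL,IS)=19/4, d(DEL,M)=3/4
iteration 4: select DEL,IS (d=19/4, Q=-19/2); attach at lengths (3/4, 4); label the merged cluster DEILS
  updated: d(DEILS,M)=0
iteration 5: select DEILS,M (d=0); attach at lengths (0, 0); label the merged cluster DEILMS
final tree: ((((D:-1/8,E:9/8):5,L:13/2):3/4,(I:1,S:1):4):0,M:0)
total length: 77/4

77/4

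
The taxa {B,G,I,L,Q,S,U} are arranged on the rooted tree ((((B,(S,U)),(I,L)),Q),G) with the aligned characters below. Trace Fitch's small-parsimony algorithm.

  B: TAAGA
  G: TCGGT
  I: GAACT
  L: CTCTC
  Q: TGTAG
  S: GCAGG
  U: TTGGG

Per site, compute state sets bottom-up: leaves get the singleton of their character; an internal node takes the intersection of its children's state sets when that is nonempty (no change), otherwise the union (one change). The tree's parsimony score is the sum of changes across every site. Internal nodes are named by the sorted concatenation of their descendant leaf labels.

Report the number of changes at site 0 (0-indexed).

site 0, node SU: S={G} ∪ U={T} → {G,T} (+1)
site 0, node BSU: B={T} ∩ SU={G,T} → {T} (+0)
site 0, node IL: I={G} ∪ L={C} → {C,G} (+1)
site 0, node BILSU: BSU={T} ∪ IL={C,G} → {C,G,T} (+1)
site 0, node BILQSU: BILSU={C,G,T} ∩ Q={T} → {T} (+0)
site 0, node BGILQSU: BILQSU={T} ∩ G={T} → {T} (+0)
site 1, node SU: S={C} ∪ U={T} → {C,T} (+1)
site 1, node BSU: B={A} ∪ SU={C,T} → {A,C,T} (+1)
site 1, node IL: I={A} ∪ L={T} → {A,T} (+1)
site 1, node BILSU: BSU={A,C,T} ∩ IL={A,T} → {A,T} (+0)
site 1, node BILQSU: BILSU={A,T} ∪ Q={G} → {A,G,T} (+1)
site 1, node BGILQSU: BILQSU={A,G,T} ∪ G={C} → {A,C,G,T} (+1)
site 2, node SU: S={A} ∪ U={G} → {A,G} (+1)
site 2, node BSU: B={A} ∩ SU={A,G} → {A} (+0)
site 2, node IL: I={A} ∪ L={C} → {A,C} (+1)
site 2, node BILSU: BSU={A} ∩ IL={A,C} → {A} (+0)
site 2, node BILQSU: BILSU={A} ∪ Q={T} → {A,T} (+1)
site 2, node BGILQSU: BILQSU={A,T} ∪ G={G} → {A,G,T} (+1)
site 3, node SU: S={G} ∩ U={G} → {G} (+0)
site 3, node BSU: B={G} ∩ SU={G} → {G} (+0)
site 3, node IL: I={C} ∪ L={T} → {C,T} (+1)
site 3, node BILSU: BSU={G} ∪ IL={C,T} → {C,G,T} (+1)
site 3, node BILQSU: BILSU={C,G,T} ∪ Q={A} → {A,C,G,T} (+1)
site 3, node BGILQSU: BILQSU={A,C,G,T} ∩ G={G} → {G} (+0)
site 4, node SU: S={G} ∩ U={G} → {G} (+0)
site 4, node BSU: B={A} ∪ SU={G} → {A,G} (+1)
site 4, node IL: I={T} ∪ L={C} → {C,T} (+1)
site 4, node BILSU: BSU={A,G} ∪ IL={C,T} → {A,C,G,T} (+1)
site 4, node BILQSU: BILSU={A,C,G,T} ∩ Q={G} → {G} (+0)
site 4, node BGILQSU: BILQSU={G} ∪ G={T} → {G,T} (+1)
per-site changes: [3, 5, 4, 3, 4]; total = 19

3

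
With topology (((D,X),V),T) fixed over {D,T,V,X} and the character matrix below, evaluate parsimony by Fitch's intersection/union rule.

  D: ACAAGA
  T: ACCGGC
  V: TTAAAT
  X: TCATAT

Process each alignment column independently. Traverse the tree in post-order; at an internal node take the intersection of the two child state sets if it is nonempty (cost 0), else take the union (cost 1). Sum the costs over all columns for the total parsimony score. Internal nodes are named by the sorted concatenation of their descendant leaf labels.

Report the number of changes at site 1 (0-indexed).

1

DX@0: {A} ∪ {T} = {A,T} (union, +1)
DVX@0: {A,T} ∩ {T} = {T} (intersection, +0)
DTVX@0: {T} ∪ {A} = {A,T} (union, +1)
DX@1: {C} ∩ {C} = {C} (intersection, +0)
DVX@1: {C} ∪ {T} = {C,T} (union, +1)
DTVX@1: {C,T} ∩ {C} = {C} (intersection, +0)
DX@2: {A} ∩ {A} = {A} (intersection, +0)
DVX@2: {A} ∩ {A} = {A} (intersection, +0)
DTVX@2: {A} ∪ {C} = {A,C} (union, +1)
DX@3: {A} ∪ {T} = {A,T} (union, +1)
DVX@3: {A,T} ∩ {A} = {A} (intersection, +0)
DTVX@3: {A} ∪ {G} = {A,G} (union, +1)
DX@4: {G} ∪ {A} = {A,G} (union, +1)
DVX@4: {A,G} ∩ {A} = {A} (intersection, +0)
DTVX@4: {A} ∪ {G} = {A,G} (union, +1)
DX@5: {A} ∪ {T} = {A,T} (union, +1)
DVX@5: {A,T} ∩ {T} = {T} (intersection, +0)
DTVX@5: {T} ∪ {C} = {C,T} (union, +1)
per-site changes: [2, 1, 1, 2, 2, 2]; total = 10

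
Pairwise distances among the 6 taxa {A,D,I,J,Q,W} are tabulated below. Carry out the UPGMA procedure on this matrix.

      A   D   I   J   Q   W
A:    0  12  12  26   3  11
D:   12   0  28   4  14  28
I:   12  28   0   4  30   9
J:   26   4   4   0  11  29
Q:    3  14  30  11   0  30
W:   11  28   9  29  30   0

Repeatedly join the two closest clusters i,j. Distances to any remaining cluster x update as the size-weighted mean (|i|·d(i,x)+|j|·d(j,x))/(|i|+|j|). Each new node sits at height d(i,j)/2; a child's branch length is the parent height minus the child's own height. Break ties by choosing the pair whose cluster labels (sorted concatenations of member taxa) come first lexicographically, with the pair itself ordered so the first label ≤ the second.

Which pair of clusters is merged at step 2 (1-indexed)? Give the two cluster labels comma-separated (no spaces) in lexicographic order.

1. join A+Q (d=3) ⇒ AQ; edges |A|=3/2, |Q|=3/2
  updated: d(AQ,D)=13, d(AQ,I)=21, d(AQ,J)=37/2, d(AQ,W)=41/2
2. join D+J (d=4) ⇒ DJ; edges |D|=2, |J|=2
  updated: d(AQ,DJ)=63/4, d(DJ,I)=16, d(DJ,W)=57/2
3. join I+W (d=9) ⇒ IW; edges |I|=9/2, |W|=9/2
  updated: d(AQ,IW)=83/4, d(DJ,IW)=89/4
4. join AQ+DJ (d=63/4) ⇒ ADJQ; edges |AQ|=51/8, |DJ|=47/8
  updated: d(ADJQ,IW)=43/2
5. join ADJQ+IW (d=43/2) ⇒ ADIJQW; edges |ADJQ|=23/8, |IW|=25/4
final tree: (((A:3/2,Q:3/2):51/8,(D:2,J:2):47/8):23/8,(I:9/2,W:9/2):25/4)
total length: 299/8

D,J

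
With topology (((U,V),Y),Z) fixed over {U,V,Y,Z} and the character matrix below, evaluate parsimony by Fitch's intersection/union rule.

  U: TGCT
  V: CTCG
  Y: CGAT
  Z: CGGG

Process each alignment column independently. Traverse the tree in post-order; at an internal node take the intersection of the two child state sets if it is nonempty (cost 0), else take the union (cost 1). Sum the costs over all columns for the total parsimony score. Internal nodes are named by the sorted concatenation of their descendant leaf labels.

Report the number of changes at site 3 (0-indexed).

2

UV@0: {T} ∪ {C} = {C,T} (union, +1)
UVY@0: {C,T} ∩ {C} = {C} (intersection, +0)
UVYZ@0: {C} ∩ {C} = {C} (intersection, +0)
UV@1: {G} ∪ {T} = {G,T} (union, +1)
UVY@1: {G,T} ∩ {G} = {G} (intersection, +0)
UVYZ@1: {G} ∩ {G} = {G} (intersection, +0)
UV@2: {C} ∩ {C} = {C} (intersection, +0)
UVY@2: {C} ∪ {A} = {A,C} (union, +1)
UVYZ@2: {A,C} ∪ {G} = {A,C,G} (union, +1)
UV@3: {T} ∪ {G} = {G,T} (union, +1)
UVY@3: {G,T} ∩ {T} = {T} (intersection, +0)
UVYZ@3: {T} ∪ {G} = {G,T} (union, +1)
per-site changes: [1, 1, 2, 2]; total = 6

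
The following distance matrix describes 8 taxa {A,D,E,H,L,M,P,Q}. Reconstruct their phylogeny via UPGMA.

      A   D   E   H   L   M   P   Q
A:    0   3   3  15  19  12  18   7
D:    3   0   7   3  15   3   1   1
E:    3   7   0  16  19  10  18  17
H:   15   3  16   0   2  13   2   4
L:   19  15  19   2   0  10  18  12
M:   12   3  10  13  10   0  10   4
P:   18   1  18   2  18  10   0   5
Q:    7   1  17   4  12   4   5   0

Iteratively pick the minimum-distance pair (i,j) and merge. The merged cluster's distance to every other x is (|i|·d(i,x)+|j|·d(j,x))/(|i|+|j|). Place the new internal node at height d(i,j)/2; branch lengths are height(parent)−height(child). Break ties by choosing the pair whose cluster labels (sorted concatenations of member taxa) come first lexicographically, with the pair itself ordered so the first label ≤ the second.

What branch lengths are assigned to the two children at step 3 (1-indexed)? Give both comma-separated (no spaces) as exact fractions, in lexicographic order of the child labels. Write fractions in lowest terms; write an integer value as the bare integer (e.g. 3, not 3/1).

step 1: merge (D,P) at d=1; branch lengths D→1/2, P→1/2; new cluster DP
  updated: d(A,DP)=21/2, d(DP,E)=25/2, d(DP,H)=5/2, d(DP,L)=33/2, d(DP,M)=13/2, d(DP,Q)=3
step 2: merge (H,L) at d=2; branch lengths H→1, L→1; new cluster HL
  updated: d(A,HL)=17, d(DP,HL)=19/2, d(E,HL)=35/2, d(HL,M)=23/2, d(HL,Q)=8
step 3: merge (A,E) at d=3; branch lengths A→3/2, E→3/2; new cluster AE
  updated: d(AE,DP)=23/2, d(AE,HL)=69/4, d(AE,M)=11, d(AE,Q)=12
step 4: merge (DP,Q) at d=3; branch lengths DP→1, Q→3/2; new cluster DPQ
  updated: d(AE,DPQ)=35/3, d(DPQ,HL)=9, d(DPQ,M)=17/3
step 5: merge (DPQ,M) at d=17/3; branch lengths DPQ→4/3, M→17/6; new cluster DMPQ
  updated: d(AE,DMPQ)=23/2, d(DMPQ,HL)=77/8
step 6: merge (DMPQ,HL) at d=77/8; branch lengths DMPQ→95/48, HL→61/16; new cluster DHLMPQ
  updated: d(AE,DHLMPQ)=161/12
step 7: merge (AE,DHLMPQ) at d=161/12; branch lengths AE→125/24, DHLMPQ→91/48; new cluster ADEHLMPQ
final tree: ((A:3/2,E:3/2):125/24,((((D:1/2,P:1/2):1,Q:3/2):4/3,M:17/6):95/48,(H:1,L:1):61/16):91/48)
total length: 409/16

3/2,3/2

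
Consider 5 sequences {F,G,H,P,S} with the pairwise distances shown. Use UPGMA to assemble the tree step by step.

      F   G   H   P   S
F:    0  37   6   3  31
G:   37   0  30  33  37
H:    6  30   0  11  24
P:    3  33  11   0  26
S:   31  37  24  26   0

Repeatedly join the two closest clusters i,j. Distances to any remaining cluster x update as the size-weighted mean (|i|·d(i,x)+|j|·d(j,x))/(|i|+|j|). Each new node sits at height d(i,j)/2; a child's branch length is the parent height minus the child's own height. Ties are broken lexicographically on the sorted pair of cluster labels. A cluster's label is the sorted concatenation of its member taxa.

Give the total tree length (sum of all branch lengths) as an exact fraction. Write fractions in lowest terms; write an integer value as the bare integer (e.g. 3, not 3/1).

1. join F+P (d=3) ⇒ FP; edges |F|=3/2, |P|=3/2
  updated: d(FP,G)=35, d(FP,H)=17/2, d(FP,S)=57/2
2. join FP+H (d=17/2) ⇒ FHP; edges |FP|=11/4, |H|=17/4
  updated: d(FHP,G)=100/3, d(FHP,S)=27
3. join FHP+S (d=27) ⇒ FHPS; edges |FHP|=37/4, |S|=27/2
  updated: d(FHPS,G)=137/4
4. join FHPS+G (d=137/4) ⇒ FGHPS; edges |FHPS|=29/8, |G|=137/8
final tree: ((((F:3/2,P:3/2):11/4,H:17/4):37/4,S:27/2):29/8,G:137/8)
total length: 107/2

107/2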